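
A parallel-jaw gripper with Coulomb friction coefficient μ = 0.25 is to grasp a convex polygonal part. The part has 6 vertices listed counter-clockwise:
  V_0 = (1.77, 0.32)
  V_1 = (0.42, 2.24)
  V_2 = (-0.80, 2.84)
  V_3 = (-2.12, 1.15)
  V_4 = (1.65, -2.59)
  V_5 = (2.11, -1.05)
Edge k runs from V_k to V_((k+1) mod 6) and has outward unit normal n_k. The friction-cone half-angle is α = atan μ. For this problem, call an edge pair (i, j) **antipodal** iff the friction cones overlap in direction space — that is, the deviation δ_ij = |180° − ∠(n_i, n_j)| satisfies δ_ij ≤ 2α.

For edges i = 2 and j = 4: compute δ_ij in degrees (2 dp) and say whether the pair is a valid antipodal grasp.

α = atan 0.25 = 14.04°;  2α = 28.07°
edge 2: e_2 = (-1.32, -1.69);  n_2 = (-0.7881, +0.6156)
edge 4: e_4 = (+0.46, +1.54);  n_4 = (+0.9582, -0.2862)
∠(n_2, n_4) = 158.64°
δ = |180° − 158.64°| = 21.36°
21.36° ≤ 2α = 28.07°  →  valid

δ = 21.36°, valid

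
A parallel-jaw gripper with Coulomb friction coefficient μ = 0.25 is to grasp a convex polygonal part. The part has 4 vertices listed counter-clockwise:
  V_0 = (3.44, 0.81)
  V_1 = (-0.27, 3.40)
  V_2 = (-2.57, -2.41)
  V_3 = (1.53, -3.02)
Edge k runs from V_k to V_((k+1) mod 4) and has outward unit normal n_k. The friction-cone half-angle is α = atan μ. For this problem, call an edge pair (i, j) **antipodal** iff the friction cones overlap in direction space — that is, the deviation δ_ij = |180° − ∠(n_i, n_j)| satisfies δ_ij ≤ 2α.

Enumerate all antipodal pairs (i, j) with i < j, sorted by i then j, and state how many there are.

α = atan 0.25 = 14.04°;  2α = 28.07°
n_0 = (+0.5724, +0.8200)
n_1 = (-0.9298, +0.3681)
n_2 = (-0.1472, -0.9891)
n_3 = (+0.8949, -0.4463)
  (0,1): δ = 76.68°  ·
  (0,2): δ = 26.46°  ✓
  (0,3): δ = 98.41°  ·
  (1,2): δ = 76.87°  ·
  (1,3): δ = 4.91°  ✓
  (2,3): δ = 108.04°  ·
antipodal pairs: 2

count = 2; pairs: (0,2), (1,3)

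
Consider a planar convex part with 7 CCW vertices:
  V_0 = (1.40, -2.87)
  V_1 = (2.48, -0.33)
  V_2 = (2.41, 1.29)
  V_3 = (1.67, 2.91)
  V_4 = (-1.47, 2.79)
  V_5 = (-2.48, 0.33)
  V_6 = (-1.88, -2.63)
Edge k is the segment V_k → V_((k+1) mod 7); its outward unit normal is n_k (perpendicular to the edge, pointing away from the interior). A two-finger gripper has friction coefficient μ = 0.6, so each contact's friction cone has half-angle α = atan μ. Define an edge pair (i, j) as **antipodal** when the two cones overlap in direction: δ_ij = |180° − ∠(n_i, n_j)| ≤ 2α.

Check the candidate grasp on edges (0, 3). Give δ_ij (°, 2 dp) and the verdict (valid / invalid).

δ = 64.78°, invalid

α = atan 0.6 = 30.96°;  2α = 61.93°
edge 0: e_0 = (+1.08, +2.54);  n_0 = (+0.9203, -0.3913)
edge 3: e_3 = (-3.14, -0.12);  n_3 = (-0.0382, +0.9993)
∠(n_0, n_3) = 115.22°
δ = |180° − 115.22°| = 64.78°
64.78° > 2α = 61.93°  →  invalid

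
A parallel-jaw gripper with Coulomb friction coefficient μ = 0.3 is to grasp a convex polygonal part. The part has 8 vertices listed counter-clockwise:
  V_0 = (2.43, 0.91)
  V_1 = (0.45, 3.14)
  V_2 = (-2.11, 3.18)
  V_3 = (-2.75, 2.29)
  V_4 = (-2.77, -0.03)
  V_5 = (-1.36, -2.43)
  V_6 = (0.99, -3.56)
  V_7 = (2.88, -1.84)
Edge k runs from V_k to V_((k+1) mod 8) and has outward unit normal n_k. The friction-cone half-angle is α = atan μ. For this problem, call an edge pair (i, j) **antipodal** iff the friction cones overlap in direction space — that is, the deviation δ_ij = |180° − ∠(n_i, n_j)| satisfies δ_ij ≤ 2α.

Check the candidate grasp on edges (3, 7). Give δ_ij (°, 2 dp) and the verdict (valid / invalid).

α = atan 0.3 = 16.70°;  2α = 33.40°
edge 3: e_3 = (-0.02, -2.32);  n_3 = (-1.0000, +0.0086)
edge 7: e_7 = (-0.45, +2.75);  n_7 = (+0.9869, +0.1615)
∠(n_3, n_7) = 170.21°
δ = |180° − 170.21°| = 9.79°
9.79° ≤ 2α = 33.40°  →  valid

δ = 9.79°, valid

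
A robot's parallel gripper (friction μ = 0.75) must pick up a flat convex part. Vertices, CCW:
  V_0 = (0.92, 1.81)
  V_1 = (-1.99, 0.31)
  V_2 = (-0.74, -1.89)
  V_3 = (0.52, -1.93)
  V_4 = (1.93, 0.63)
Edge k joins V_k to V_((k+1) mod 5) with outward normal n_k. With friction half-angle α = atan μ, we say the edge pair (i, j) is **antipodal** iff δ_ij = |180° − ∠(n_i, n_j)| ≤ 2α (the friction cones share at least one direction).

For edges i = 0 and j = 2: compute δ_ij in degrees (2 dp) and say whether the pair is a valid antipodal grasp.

α = atan 0.75 = 36.87°;  2α = 73.74°
edge 0: e_0 = (-2.91, -1.50);  n_0 = (-0.4582, +0.8889)
edge 2: e_2 = (+1.26, -0.04);  n_2 = (-0.0317, -0.9995)
∠(n_0, n_2) = 150.91°
δ = |180° − 150.91°| = 29.09°
29.09° ≤ 2α = 73.74°  →  valid

δ = 29.09°, valid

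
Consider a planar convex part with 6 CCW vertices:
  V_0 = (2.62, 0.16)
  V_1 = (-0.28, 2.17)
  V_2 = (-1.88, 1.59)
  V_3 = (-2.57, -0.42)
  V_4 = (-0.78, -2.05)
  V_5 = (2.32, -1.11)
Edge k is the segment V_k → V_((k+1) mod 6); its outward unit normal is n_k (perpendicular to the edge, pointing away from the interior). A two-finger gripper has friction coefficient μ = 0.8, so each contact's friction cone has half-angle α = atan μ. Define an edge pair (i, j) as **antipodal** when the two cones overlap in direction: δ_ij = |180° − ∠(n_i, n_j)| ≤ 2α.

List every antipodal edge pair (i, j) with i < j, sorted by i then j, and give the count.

count = 9; pairs: (0,2), (0,3), (0,4), (1,3), (1,4), (1,5), (2,4), (2,5), (3,5)

α = atan 0.8 = 38.66°;  2α = 77.32°
n_0 = (+0.5697, +0.8219)
n_1 = (-0.3408, +0.9401)
n_2 = (-0.9458, +0.3247)
n_3 = (-0.6733, -0.7394)
n_4 = (+0.2902, -0.9570)
n_5 = (+0.9732, -0.2299)
  (0,1): δ = 125.35°  ·
  (0,2): δ = 74.22°  ✓
  (0,3): δ = 7.60°  ✓
  (0,4): δ = 51.59°  ✓
  (0,5): δ = 111.44°  ·
  (1,2): δ = 128.87°  ·
  (1,3): δ = 62.25°  ✓
  (1,4): δ = 3.06°  ✓
  (1,5): δ = 56.78°  ✓
  (2,3): δ = 113.37°  ·
  (2,4): δ = 54.18°  ✓
  (2,5): δ = 5.66°  ✓
  (3,4): δ = 120.81°  ·
  (3,5): δ = 60.97°  ✓
  (4,5): δ = 120.16°  ·
antipodal pairs: 9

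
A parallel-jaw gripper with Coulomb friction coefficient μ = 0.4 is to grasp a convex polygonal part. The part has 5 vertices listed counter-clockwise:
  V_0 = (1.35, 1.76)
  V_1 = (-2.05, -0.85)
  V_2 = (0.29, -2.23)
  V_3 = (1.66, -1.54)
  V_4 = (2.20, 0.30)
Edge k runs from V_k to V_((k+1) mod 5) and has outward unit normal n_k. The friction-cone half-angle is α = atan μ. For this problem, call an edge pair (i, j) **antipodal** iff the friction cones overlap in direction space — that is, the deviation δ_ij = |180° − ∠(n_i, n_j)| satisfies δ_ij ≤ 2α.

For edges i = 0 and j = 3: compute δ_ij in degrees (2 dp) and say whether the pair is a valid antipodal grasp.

δ = 36.13°, valid

α = atan 0.4 = 21.80°;  2α = 43.60°
edge 0: e_0 = (-3.40, -2.61);  n_0 = (-0.6089, +0.7932)
edge 3: e_3 = (+0.54, +1.84);  n_3 = (+0.9595, -0.2816)
∠(n_0, n_3) = 143.87°
δ = |180° − 143.87°| = 36.13°
36.13° ≤ 2α = 43.60°  →  valid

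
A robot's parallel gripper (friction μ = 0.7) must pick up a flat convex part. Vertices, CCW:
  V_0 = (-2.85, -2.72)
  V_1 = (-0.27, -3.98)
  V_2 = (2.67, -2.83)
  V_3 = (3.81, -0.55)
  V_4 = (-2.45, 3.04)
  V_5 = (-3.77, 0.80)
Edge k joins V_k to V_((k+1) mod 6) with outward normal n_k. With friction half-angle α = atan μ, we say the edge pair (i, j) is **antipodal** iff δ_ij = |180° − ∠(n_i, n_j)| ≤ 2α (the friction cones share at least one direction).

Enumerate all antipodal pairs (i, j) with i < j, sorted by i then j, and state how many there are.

count = 6; pairs: (0,3), (1,3), (1,4), (2,4), (2,5), (3,5)

α = atan 0.7 = 34.99°;  2α = 69.98°
n_0 = (-0.4388, -0.8986)
n_1 = (+0.3643, -0.9313)
n_2 = (+0.8944, -0.4472)
n_3 = (+0.4975, +0.8675)
n_4 = (-0.8615, +0.5077)
n_5 = (-0.9675, -0.2529)
  (0,1): δ = 132.61°  ·
  (0,2): δ = 90.54°  ·
  (0,3): δ = 3.80°  ✓
  (0,4): δ = 85.52°  ·
  (0,5): δ = 130.68°  ·
  (1,2): δ = 137.93°  ·
  (1,3): δ = 51.20°  ✓
  (1,4): δ = 38.13°  ✓
  (1,5): δ = 83.28°  ·
  (2,3): δ = 93.27°  ·
  (2,4): δ = 3.95°  ✓
  (2,5): δ = 41.21°  ✓
  (3,4): δ = 90.68°  ·
  (3,5): δ = 45.52°  ✓
  (4,5): δ = 134.84°  ·
antipodal pairs: 6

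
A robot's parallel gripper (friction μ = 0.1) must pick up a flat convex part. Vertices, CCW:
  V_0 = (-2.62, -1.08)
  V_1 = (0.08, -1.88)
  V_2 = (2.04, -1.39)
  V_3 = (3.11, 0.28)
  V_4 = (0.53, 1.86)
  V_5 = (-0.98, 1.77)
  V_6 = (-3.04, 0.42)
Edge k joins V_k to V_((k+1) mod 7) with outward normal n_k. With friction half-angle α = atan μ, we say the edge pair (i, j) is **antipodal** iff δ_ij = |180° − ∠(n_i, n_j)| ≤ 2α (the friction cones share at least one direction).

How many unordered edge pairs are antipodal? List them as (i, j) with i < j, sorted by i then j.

count = 1; pairs: (1,4)

α = atan 0.1 = 5.71°;  2α = 11.42°
n_0 = (-0.2841, -0.9588)
n_1 = (+0.2425, -0.9701)
n_2 = (+0.8420, -0.5395)
n_3 = (+0.5223, +0.8528)
n_4 = (-0.0595, +0.9982)
n_5 = (-0.5481, +0.8364)
n_6 = (-0.9630, -0.2696)
  (0,1): δ = 149.46°  ·
  (0,2): δ = 106.14°  ·
  (0,3): δ = 14.98°  ·
  (0,4): δ = 19.92°  ·
  (0,5): δ = 49.74°  ·
  (0,6): δ = 122.15°  ·
  (1,2): δ = 136.68°  ·
  (1,3): δ = 45.52°  ·
  (1,4): δ = 10.63°  ✓
  (1,5): δ = 19.20°  ·
  (1,6): δ = 91.61°  ·
  (2,3): δ = 88.83°  ·
  (2,4): δ = 53.94°  ·
  (2,5): δ = 24.11°  ·
  (2,6): δ = 48.29°  ·
  (3,4): δ = 145.11°  ·
  (3,5): δ = 115.28°  ·
  (3,6): δ = 42.87°  ·
  (4,5): δ = 150.17°  ·
  (4,6): δ = 77.77°  ·
  (5,6): δ = 107.60°  ·
antipodal pairs: 1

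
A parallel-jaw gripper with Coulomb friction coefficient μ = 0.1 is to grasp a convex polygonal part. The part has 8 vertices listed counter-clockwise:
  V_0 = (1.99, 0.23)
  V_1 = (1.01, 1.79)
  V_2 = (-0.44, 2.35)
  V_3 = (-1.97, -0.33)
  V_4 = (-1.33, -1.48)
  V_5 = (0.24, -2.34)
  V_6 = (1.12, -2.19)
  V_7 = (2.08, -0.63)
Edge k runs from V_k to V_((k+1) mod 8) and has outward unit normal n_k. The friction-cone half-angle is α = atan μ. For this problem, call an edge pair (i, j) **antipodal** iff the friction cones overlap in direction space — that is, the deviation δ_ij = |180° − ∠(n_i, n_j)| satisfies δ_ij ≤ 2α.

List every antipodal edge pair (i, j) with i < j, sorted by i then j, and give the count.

count = 3; pairs: (0,3), (1,4), (2,6)

α = atan 0.1 = 5.71°;  2α = 11.42°
n_0 = (+0.8468, +0.5319)
n_1 = (+0.3603, +0.9328)
n_2 = (-0.8684, +0.4958)
n_3 = (-0.8738, -0.4863)
n_4 = (-0.4804, -0.8770)
n_5 = (+0.1680, -0.9858)
n_6 = (+0.8517, -0.5241)
n_7 = (+0.9946, +0.1041)
  (0,1): δ = 143.25°  ·
  (0,2): δ = 61.86°  ·
  (0,3): δ = 3.04°  ✓
  (0,4): δ = 29.15°  ·
  (0,5): δ = 67.54°  ·
  (0,6): δ = 116.26°  ·
  (0,7): δ = 153.84°  ·
  (1,2): δ = 98.60°  ·
  (1,3): δ = 39.79°  ·
  (1,4): δ = 7.60°  ✓
  (1,5): δ = 30.79°  ·
  (1,6): δ = 79.51°  ·
  (1,7): δ = 117.09°  ·
  (2,3): δ = 121.18°  ·
  (2,4): δ = 88.99°  ·
  (2,5): δ = 50.60°  ·
  (2,6): δ = 1.89°  ✓
  (2,7): δ = 35.70°  ·
  (3,4): δ = 147.81°  ·
  (3,5): δ = 109.42°  ·
  (3,6): δ = 60.70°  ·
  (3,7): δ = 23.12°  ·
  (4,5): δ = 141.61°  ·
  (4,6): δ = 92.89°  ·
  (4,7): δ = 55.31°  ·
  (5,6): δ = 131.28°  ·
  (5,7): δ = 93.70°  ·
  (6,7): δ = 142.42°  ·
antipodal pairs: 3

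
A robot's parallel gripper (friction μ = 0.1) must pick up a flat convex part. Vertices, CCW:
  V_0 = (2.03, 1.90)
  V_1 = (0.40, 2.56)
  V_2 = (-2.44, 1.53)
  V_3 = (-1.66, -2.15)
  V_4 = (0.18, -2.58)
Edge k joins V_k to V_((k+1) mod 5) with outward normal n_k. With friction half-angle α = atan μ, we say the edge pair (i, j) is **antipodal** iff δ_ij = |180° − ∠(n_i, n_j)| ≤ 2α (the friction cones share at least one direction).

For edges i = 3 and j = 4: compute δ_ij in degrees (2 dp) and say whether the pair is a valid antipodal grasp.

δ = 99.28°, invalid

α = atan 0.1 = 5.71°;  2α = 11.42°
edge 3: e_3 = (+1.84, -0.43);  n_3 = (-0.2276, -0.9738)
edge 4: e_4 = (+1.85, +4.48);  n_4 = (+0.9243, -0.3817)
∠(n_3, n_4) = 80.72°
δ = |180° − 80.72°| = 99.28°
99.28° > 2α = 11.42°  →  invalid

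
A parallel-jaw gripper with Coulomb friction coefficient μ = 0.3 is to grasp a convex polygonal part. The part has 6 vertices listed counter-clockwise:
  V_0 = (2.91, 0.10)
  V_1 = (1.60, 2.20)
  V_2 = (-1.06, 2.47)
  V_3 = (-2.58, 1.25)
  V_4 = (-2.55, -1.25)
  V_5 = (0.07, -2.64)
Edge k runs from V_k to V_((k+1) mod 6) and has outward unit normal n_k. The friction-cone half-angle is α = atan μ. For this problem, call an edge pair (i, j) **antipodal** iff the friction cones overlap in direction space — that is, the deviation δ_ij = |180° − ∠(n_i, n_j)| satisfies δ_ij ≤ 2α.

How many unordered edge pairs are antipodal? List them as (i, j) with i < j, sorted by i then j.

α = atan 0.3 = 16.70°;  2α = 33.40°
n_0 = (+0.8485, +0.5293)
n_1 = (+0.1010, +0.9949)
n_2 = (-0.6259, +0.7799)
n_3 = (-0.9999, -0.0120)
n_4 = (-0.4687, -0.8834)
n_5 = (+0.6943, -0.7197)
  (0,1): δ = 127.75°  ·
  (0,2): δ = 83.20°  ·
  (0,3): δ = 31.27°  ✓
  (0,4): δ = 30.10°  ✓
  (0,5): δ = 102.02°  ·
  (1,2): δ = 135.45°  ·
  (1,3): δ = 83.52°  ·
  (1,4): δ = 22.15°  ✓
  (1,5): δ = 49.77°  ·
  (2,3): δ = 128.06°  ·
  (2,4): δ = 66.70°  ·
  (2,5): δ = 5.22°  ✓
  (3,4): δ = 118.64°  ·
  (3,5): δ = 46.71°  ·
  (4,5): δ = 108.08°  ·
antipodal pairs: 4

count = 4; pairs: (0,3), (0,4), (1,4), (2,5)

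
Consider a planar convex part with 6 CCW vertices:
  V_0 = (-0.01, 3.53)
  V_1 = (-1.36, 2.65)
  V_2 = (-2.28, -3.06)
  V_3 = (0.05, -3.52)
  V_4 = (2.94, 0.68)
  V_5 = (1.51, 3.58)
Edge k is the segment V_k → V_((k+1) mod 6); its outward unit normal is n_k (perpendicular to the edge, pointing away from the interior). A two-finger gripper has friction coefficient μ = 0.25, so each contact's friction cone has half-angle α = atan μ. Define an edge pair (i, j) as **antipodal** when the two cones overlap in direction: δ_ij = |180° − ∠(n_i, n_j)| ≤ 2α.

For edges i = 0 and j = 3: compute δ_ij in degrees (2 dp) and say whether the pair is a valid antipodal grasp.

α = atan 0.25 = 14.04°;  2α = 28.07°
edge 0: e_0 = (-1.35, -0.88);  n_0 = (-0.5461, +0.8377)
edge 3: e_3 = (+2.89, +4.20);  n_3 = (+0.8238, -0.5669)
∠(n_0, n_3) = 157.63°
δ = |180° − 157.63°| = 22.37°
22.37° ≤ 2α = 28.07°  →  valid

δ = 22.37°, valid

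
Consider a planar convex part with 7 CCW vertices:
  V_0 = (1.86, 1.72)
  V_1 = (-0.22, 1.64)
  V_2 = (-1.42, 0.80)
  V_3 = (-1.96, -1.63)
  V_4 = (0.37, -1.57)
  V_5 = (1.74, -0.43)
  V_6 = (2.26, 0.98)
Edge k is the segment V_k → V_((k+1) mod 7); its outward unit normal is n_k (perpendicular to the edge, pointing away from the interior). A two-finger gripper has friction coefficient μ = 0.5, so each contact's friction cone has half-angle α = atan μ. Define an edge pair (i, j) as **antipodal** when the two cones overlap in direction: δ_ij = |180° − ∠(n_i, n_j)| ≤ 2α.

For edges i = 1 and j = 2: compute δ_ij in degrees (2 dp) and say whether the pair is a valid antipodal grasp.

δ = 137.52°, invalid

α = atan 0.5 = 26.57°;  2α = 53.13°
edge 1: e_1 = (-1.20, -0.84);  n_1 = (-0.5735, +0.8192)
edge 2: e_2 = (-0.54, -2.43);  n_2 = (-0.9762, +0.2169)
∠(n_1, n_2) = 42.48°
δ = |180° − 42.48°| = 137.52°
137.52° > 2α = 53.13°  →  invalid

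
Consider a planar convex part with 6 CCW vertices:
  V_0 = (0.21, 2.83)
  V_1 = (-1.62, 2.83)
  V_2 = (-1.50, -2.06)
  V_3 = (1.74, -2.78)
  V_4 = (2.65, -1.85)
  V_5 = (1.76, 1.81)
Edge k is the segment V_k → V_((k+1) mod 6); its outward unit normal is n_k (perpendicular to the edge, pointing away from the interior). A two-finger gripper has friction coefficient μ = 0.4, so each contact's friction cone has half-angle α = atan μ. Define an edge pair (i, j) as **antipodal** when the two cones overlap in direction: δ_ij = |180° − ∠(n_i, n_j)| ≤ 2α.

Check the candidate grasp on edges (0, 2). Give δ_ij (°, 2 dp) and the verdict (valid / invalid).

α = atan 0.4 = 21.80°;  2α = 43.60°
edge 0: e_0 = (-1.83, +0.00);  n_0 = (+0.0000, +1.0000)
edge 2: e_2 = (+3.24, -0.72);  n_2 = (-0.2169, -0.9762)
∠(n_0, n_2) = 167.47°
δ = |180° − 167.47°| = 12.53°
12.53° ≤ 2α = 43.60°  →  valid

δ = 12.53°, valid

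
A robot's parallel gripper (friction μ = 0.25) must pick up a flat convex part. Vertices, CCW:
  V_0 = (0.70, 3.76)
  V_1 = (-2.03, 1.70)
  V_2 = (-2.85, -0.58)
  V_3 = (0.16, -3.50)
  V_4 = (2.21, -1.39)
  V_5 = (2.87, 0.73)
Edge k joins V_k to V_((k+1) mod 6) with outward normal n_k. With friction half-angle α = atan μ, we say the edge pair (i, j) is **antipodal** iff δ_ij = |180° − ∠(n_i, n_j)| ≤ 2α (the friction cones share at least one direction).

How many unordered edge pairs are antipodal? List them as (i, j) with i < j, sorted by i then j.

α = atan 0.25 = 14.04°;  2α = 28.07°
n_0 = (-0.6023, +0.7982)
n_1 = (-0.9410, +0.3384)
n_2 = (-0.6963, -0.7178)
n_3 = (+0.7172, -0.6968)
n_4 = (+0.9548, -0.2972)
n_5 = (+0.8130, +0.5823)
  (0,1): δ = 146.82°  ·
  (0,2): δ = 81.17°  ·
  (0,3): δ = 8.79°  ✓
  (0,4): δ = 35.67°  ·
  (0,5): δ = 88.57°  ·
  (1,2): δ = 114.35°  ·
  (1,3): δ = 24.39°  ✓
  (1,4): δ = 2.49°  ✓
  (1,5): δ = 55.39°  ·
  (2,3): δ = 90.04°  ·
  (2,4): δ = 63.16°  ·
  (2,5): δ = 10.26°  ✓
  (3,4): δ = 153.12°  ·
  (3,5): δ = 100.22°  ·
  (4,5): δ = 127.10°  ·
antipodal pairs: 4

count = 4; pairs: (0,3), (1,3), (1,4), (2,5)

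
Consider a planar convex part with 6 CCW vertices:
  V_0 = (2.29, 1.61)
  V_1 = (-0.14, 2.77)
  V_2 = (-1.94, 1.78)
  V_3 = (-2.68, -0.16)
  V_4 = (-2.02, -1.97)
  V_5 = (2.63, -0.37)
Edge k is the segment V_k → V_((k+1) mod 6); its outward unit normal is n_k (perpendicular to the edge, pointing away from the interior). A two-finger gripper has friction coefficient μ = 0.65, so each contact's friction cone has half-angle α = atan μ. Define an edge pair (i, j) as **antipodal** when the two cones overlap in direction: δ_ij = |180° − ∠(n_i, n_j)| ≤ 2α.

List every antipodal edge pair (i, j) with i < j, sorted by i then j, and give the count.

count = 6; pairs: (0,3), (0,4), (1,4), (2,4), (2,5), (3,5)

α = atan 0.65 = 33.02°;  2α = 66.05°
n_0 = (+0.4308, +0.9024)
n_1 = (-0.4819, +0.8762)
n_2 = (-0.9343, +0.3564)
n_3 = (-0.9395, -0.3426)
n_4 = (+0.3254, -0.9456)
n_5 = (+0.9856, +0.1692)
  (0,1): δ = 125.67°  ·
  (0,2): δ = 85.36°  ·
  (0,3): δ = 44.45°  ✓
  (0,4): δ = 44.51°  ✓
  (0,5): δ = 125.26°  ·
  (1,2): δ = 139.69°  ·
  (1,3): δ = 98.78°  ·
  (1,4): δ = 9.82°  ✓
  (1,5): δ = 70.93°  ·
  (2,3): δ = 139.09°  ·
  (2,4): δ = 50.13°  ✓
  (2,5): δ = 30.62°  ✓
  (3,4): δ = 91.05°  ·
  (3,5): δ = 10.29°  ✓
  (4,5): δ = 99.24°  ·
antipodal pairs: 6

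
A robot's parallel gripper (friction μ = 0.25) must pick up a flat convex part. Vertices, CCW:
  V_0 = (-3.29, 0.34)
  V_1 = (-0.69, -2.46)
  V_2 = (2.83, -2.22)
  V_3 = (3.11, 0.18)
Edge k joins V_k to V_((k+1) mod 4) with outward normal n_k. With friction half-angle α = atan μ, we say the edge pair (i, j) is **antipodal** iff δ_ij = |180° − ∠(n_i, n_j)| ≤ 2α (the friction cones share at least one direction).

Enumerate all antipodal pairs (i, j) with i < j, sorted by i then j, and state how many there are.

α = atan 0.25 = 14.04°;  2α = 28.07°
n_0 = (-0.7328, -0.6805)
n_1 = (+0.0680, -0.9977)
n_2 = (+0.9933, -0.1159)
n_3 = (+0.0250, +0.9997)
  (0,1): δ = 128.98°  ·
  (0,2): δ = 49.53°  ·
  (0,3): δ = 45.69°  ·
  (1,2): δ = 100.55°  ·
  (1,3): δ = 5.33°  ✓
  (2,3): δ = 84.78°  ·
antipodal pairs: 1

count = 1; pairs: (1,3)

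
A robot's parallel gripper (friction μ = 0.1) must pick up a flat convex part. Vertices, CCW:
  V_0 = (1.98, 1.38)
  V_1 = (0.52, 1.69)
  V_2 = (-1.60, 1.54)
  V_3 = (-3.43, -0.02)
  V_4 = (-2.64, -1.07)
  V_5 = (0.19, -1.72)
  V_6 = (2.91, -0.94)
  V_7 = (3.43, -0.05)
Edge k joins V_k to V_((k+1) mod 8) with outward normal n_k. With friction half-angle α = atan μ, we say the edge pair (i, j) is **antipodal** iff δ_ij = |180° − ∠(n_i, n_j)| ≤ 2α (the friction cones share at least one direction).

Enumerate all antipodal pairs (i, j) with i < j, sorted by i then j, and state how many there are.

count = 2; pairs: (0,4), (3,7)

α = atan 0.1 = 5.71°;  2α = 11.42°
n_0 = (+0.2077, +0.9782)
n_1 = (-0.0706, +0.9975)
n_2 = (-0.6487, +0.7610)
n_3 = (-0.7991, -0.6012)
n_4 = (-0.2239, -0.9746)
n_5 = (+0.2757, -0.9613)
n_6 = (+0.8634, -0.5045)
n_7 = (+0.7022, +0.7120)
  (0,1): δ = 163.97°  ·
  (0,2): δ = 127.57°  ·
  (0,3): δ = 41.06°  ·
  (0,4): δ = 0.95°  ✓
  (0,5): δ = 27.99°  ·
  (0,6): δ = 71.69°  ·
  (0,7): δ = 147.39°  ·
  (1,2): δ = 143.60°  ·
  (1,3): δ = 57.09°  ·
  (1,4): δ = 16.98°  ·
  (1,5): δ = 11.95°  ·
  (1,6): δ = 55.66°  ·
  (1,7): δ = 131.35°  ·
  (2,3): δ = 93.49°  ·
  (2,4): δ = 53.38°  ·
  (2,5): δ = 24.45°  ·
  (2,6): δ = 19.26°  ·
  (2,7): δ = 94.95°  ·
  (3,4): δ = 139.89°  ·
  (3,5): δ = 110.96°  ·
  (3,6): δ = 67.25°  ·
  (3,7): δ = 8.44°  ✓
  (4,5): δ = 151.06°  ·
  (4,6): δ = 107.36°  ·
  (4,7): δ = 31.67°  ·
  (5,6): δ = 136.30°  ·
  (5,7): δ = 60.60°  ·
  (6,7): δ = 104.31°  ·
antipodal pairs: 2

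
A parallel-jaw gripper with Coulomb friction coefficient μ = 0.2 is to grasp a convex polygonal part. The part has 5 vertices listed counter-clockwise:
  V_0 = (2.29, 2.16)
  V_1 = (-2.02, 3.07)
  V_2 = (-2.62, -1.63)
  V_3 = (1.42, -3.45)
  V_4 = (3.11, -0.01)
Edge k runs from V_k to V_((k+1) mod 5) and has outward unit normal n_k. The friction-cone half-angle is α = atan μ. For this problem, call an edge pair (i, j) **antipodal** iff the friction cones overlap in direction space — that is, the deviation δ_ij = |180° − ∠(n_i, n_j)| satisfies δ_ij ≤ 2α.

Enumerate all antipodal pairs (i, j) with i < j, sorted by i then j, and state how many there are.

α = atan 0.2 = 11.31°;  2α = 22.62°
n_0 = (+0.2066, +0.9784)
n_1 = (-0.9919, +0.1266)
n_2 = (-0.4107, -0.9118)
n_3 = (+0.8975, -0.4409)
n_4 = (+0.9354, +0.3535)
  (0,1): δ = 85.35°  ·
  (0,2): δ = 12.33°  ✓
  (0,3): δ = 75.76°  ·
  (0,4): δ = 122.62°  ·
  (1,2): δ = 106.98°  ·
  (1,3): δ = 18.89°  ✓
  (1,4): δ = 27.98°  ·
  (2,3): δ = 91.91°  ·
  (2,4): δ = 45.05°  ·
  (3,4): δ = 133.14°  ·
antipodal pairs: 2

count = 2; pairs: (0,2), (1,3)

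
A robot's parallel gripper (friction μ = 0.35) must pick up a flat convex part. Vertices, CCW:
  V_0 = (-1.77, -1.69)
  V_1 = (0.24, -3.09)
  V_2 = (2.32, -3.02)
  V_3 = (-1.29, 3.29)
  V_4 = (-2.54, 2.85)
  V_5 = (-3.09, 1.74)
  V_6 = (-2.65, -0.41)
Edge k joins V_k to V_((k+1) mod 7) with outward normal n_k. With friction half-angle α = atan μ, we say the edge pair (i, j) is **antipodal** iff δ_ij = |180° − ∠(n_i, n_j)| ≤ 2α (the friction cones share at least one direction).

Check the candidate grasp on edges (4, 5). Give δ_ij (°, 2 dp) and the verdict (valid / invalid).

δ = 142.08°, invalid

α = atan 0.35 = 19.29°;  2α = 38.58°
edge 4: e_4 = (-0.55, -1.11);  n_4 = (-0.8960, +0.4440)
edge 5: e_5 = (+0.44, -2.15);  n_5 = (-0.9797, -0.2005)
∠(n_4, n_5) = 37.92°
δ = |180° − 37.92°| = 142.08°
142.08° > 2α = 38.58°  →  invalid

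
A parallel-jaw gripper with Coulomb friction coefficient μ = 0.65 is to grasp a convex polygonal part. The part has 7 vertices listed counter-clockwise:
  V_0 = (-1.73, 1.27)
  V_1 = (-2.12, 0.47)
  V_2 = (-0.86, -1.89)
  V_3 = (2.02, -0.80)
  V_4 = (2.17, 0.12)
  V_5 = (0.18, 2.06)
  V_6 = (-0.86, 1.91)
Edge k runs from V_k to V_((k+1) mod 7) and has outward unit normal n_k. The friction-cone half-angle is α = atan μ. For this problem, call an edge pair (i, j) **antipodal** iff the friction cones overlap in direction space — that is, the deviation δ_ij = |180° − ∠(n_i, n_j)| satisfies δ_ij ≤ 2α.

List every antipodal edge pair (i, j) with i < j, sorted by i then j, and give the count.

α = atan 0.65 = 33.02°;  2α = 66.05°
n_0 = (-0.8989, +0.4382)
n_1 = (-0.8821, -0.4710)
n_2 = (+0.3540, -0.9353)
n_3 = (+0.9870, -0.1609)
n_4 = (+0.6981, +0.7160)
n_5 = (-0.1428, +0.9898)
n_6 = (-0.5926, +0.8055)
  (0,1): δ = 125.91°  ·
  (0,2): δ = 43.28°  ✓
  (0,3): δ = 16.73°  ✓
  (0,4): δ = 71.72°  ·
  (0,5): δ = 124.20°  ·
  (0,6): δ = 152.33°  ·
  (1,2): δ = 97.37°  ·
  (1,3): δ = 37.36°  ✓
  (1,4): δ = 17.63°  ✓
  (1,5): δ = 70.11°  ·
  (1,6): δ = 98.24°  ·
  (2,3): δ = 119.99°  ·
  (2,4): δ = 65.00°  ✓
  (2,5): δ = 12.52°  ✓
  (2,6): δ = 15.61°  ✓
  (3,4): δ = 125.01°  ·
  (3,5): δ = 72.53°  ·
  (3,6): δ = 44.40°  ✓
  (4,5): δ = 127.52°  ·
  (4,6): δ = 99.39°  ·
  (5,6): δ = 151.87°  ·
antipodal pairs: 8

count = 8; pairs: (0,2), (0,3), (1,3), (1,4), (2,4), (2,5), (2,6), (3,6)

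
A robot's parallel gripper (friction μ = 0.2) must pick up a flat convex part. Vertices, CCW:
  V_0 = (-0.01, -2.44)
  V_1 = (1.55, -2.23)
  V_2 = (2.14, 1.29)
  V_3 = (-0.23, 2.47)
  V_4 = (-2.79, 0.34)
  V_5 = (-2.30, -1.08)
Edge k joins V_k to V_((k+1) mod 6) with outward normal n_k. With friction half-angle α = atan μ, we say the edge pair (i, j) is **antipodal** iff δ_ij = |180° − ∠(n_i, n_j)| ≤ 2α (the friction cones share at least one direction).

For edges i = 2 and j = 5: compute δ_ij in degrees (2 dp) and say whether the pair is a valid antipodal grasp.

δ = 4.24°, valid

α = atan 0.2 = 11.31°;  2α = 22.62°
edge 2: e_2 = (-2.37, +1.18);  n_2 = (+0.4457, +0.8952)
edge 5: e_5 = (+2.29, -1.36);  n_5 = (-0.5106, -0.8598)
∠(n_2, n_5) = 175.76°
δ = |180° − 175.76°| = 4.24°
4.24° ≤ 2α = 22.62°  →  valid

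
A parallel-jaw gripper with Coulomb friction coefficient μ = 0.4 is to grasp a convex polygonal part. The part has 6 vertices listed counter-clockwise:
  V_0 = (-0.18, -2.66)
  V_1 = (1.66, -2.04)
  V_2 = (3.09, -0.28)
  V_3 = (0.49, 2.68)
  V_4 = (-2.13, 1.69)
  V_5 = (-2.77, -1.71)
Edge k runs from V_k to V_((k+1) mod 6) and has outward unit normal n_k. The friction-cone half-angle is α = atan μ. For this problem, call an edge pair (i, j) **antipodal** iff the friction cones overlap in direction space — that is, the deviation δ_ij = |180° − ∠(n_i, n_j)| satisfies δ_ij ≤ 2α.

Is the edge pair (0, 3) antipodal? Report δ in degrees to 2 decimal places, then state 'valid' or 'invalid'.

δ = 2.08°, valid

α = atan 0.4 = 21.80°;  2α = 43.60°
edge 0: e_0 = (+1.84, +0.62);  n_0 = (+0.3193, -0.9476)
edge 3: e_3 = (-2.62, -0.99);  n_3 = (-0.3535, +0.9354)
∠(n_0, n_3) = 177.92°
δ = |180° − 177.92°| = 2.08°
2.08° ≤ 2α = 43.60°  →  valid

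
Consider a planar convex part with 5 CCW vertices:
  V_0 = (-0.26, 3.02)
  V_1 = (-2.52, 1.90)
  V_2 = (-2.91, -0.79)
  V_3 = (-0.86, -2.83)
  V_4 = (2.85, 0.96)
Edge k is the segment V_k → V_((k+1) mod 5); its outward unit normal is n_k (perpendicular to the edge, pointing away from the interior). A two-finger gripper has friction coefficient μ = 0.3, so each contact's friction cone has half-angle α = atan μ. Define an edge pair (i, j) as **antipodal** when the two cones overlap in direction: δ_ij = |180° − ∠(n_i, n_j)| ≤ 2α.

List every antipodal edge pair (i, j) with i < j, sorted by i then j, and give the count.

count = 2; pairs: (0,3), (2,4)

α = atan 0.3 = 16.70°;  2α = 33.40°
n_0 = (-0.4440, +0.8960)
n_1 = (-0.9897, +0.1435)
n_2 = (-0.7054, -0.7088)
n_3 = (+0.7146, -0.6995)
n_4 = (+0.5522, +0.8337)
  (0,1): δ = 124.61°  ·
  (0,2): δ = 71.22°  ·
  (0,3): δ = 19.25°  ✓
  (0,4): δ = 120.12°  ·
  (1,2): δ = 126.61°  ·
  (1,3): δ = 36.14°  ·
  (1,4): δ = 64.73°  ·
  (2,3): δ = 89.53°  ·
  (2,4): δ = 11.34°  ✓
  (3,4): δ = 79.13°  ·
antipodal pairs: 2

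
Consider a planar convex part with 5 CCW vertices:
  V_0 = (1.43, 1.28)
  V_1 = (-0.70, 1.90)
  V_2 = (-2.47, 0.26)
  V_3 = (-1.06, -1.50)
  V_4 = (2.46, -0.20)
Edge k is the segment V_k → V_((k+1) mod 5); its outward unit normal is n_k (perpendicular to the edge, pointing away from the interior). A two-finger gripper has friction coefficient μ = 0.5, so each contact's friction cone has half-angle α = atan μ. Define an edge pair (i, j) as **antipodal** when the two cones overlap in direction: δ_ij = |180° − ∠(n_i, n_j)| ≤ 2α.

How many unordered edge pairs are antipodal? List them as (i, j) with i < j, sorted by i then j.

α = atan 0.5 = 26.57°;  2α = 53.13°
n_0 = (+0.2795, +0.9602)
n_1 = (-0.6797, +0.7335)
n_2 = (-0.7804, -0.6252)
n_3 = (+0.3464, -0.9381)
n_4 = (+0.8208, +0.5712)
  (0,1): δ = 120.95°  ·
  (0,2): δ = 35.07°  ✓
  (0,3): δ = 36.50°  ✓
  (0,4): δ = 141.07°  ·
  (1,2): δ = 94.12°  ·
  (1,3): δ = 22.55°  ✓
  (1,4): δ = 82.02°  ·
  (2,3): δ = 108.43°  ·
  (2,4): δ = 3.86°  ✓
  (3,4): δ = 75.43°  ·
antipodal pairs: 4

count = 4; pairs: (0,2), (0,3), (1,3), (2,4)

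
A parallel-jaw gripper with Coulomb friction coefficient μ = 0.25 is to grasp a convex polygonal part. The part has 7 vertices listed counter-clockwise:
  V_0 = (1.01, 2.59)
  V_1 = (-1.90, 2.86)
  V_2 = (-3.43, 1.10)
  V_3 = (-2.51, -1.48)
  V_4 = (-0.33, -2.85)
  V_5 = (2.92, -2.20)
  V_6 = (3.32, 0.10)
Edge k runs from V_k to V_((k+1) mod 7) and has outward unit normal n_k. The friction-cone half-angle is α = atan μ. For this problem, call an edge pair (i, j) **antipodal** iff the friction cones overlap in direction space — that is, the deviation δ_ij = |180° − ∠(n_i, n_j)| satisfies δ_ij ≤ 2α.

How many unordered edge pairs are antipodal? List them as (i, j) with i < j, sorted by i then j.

α = atan 0.25 = 14.04°;  2α = 28.07°
n_0 = (+0.0924, +0.9957)
n_1 = (-0.7547, +0.6561)
n_2 = (-0.9419, -0.3359)
n_3 = (-0.5321, -0.8467)
n_4 = (+0.1961, -0.9806)
n_5 = (+0.9852, -0.1713)
n_6 = (+0.7331, +0.6801)
  (0,1): δ = 125.70°  ·
  (0,2): δ = 65.07°  ·
  (0,3): δ = 26.85°  ✓
  (0,4): δ = 16.61°  ✓
  (0,5): δ = 85.44°  ·
  (0,6): δ = 138.15°  ·
  (1,2): δ = 119.37°  ·
  (1,3): δ = 81.15°  ·
  (1,4): δ = 37.69°  ·
  (1,5): δ = 31.14°  ·
  (1,6): δ = 83.85°  ·
  (2,3): δ = 141.77°  ·
  (2,4): δ = 98.32°  ·
  (2,5): δ = 29.49°  ·
  (2,6): δ = 23.23°  ✓
  (3,4): δ = 136.54°  ·
  (3,5): δ = 67.72°  ·
  (3,6): δ = 15.00°  ✓
  (4,5): δ = 111.18°  ·
  (4,6): δ = 58.46°  ·
  (5,6): δ = 127.28°  ·
antipodal pairs: 4

count = 4; pairs: (0,3), (0,4), (2,6), (3,6)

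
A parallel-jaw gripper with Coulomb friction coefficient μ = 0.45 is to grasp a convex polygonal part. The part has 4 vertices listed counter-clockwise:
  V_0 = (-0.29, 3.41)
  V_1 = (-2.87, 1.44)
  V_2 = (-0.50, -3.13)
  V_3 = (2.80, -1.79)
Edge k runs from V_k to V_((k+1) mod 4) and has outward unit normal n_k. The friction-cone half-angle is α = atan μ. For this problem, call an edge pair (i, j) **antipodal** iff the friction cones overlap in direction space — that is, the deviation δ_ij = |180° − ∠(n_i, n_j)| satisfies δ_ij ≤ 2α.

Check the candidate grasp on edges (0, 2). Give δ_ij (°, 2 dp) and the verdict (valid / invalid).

δ = 15.26°, valid

α = atan 0.45 = 24.23°;  2α = 48.46°
edge 0: e_0 = (-2.58, -1.97);  n_0 = (-0.6069, +0.7948)
edge 2: e_2 = (+3.30, +1.34);  n_2 = (+0.3762, -0.9265)
∠(n_0, n_2) = 164.74°
δ = |180° − 164.74°| = 15.26°
15.26° ≤ 2α = 48.46°  →  valid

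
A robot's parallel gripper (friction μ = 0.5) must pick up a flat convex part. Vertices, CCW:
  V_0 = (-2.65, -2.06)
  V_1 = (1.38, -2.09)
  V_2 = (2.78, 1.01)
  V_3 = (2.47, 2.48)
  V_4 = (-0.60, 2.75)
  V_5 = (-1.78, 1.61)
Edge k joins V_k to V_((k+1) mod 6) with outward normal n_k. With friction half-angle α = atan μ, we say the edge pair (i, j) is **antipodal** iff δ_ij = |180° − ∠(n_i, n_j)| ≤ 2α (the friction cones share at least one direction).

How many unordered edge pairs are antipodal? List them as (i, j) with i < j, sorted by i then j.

count = 5; pairs: (0,3), (0,4), (1,4), (1,5), (2,5)

α = atan 0.5 = 26.57°;  2α = 53.13°
n_0 = (-0.0074, -1.0000)
n_1 = (+0.9114, -0.4116)
n_2 = (+0.9785, +0.2063)
n_3 = (+0.0876, +0.9962)
n_4 = (-0.6948, +0.7192)
n_5 = (-0.9730, +0.2307)
  (0,1): δ = 113.88°  ·
  (0,2): δ = 77.67°  ·
  (0,3): δ = 4.60°  ✓
  (0,4): δ = 44.44°  ✓
  (0,5): δ = 77.09°  ·
  (1,2): δ = 143.79°  ·
  (1,3): δ = 70.72°  ·
  (1,4): δ = 21.68°  ✓
  (1,5): δ = 10.97°  ✓
  (2,3): δ = 106.93°  ·
  (2,4): δ = 57.90°  ·
  (2,5): δ = 25.24°  ✓
  (3,4): δ = 130.96°  ·
  (3,5): δ = 98.31°  ·
  (4,5): δ = 147.35°  ·
antipodal pairs: 5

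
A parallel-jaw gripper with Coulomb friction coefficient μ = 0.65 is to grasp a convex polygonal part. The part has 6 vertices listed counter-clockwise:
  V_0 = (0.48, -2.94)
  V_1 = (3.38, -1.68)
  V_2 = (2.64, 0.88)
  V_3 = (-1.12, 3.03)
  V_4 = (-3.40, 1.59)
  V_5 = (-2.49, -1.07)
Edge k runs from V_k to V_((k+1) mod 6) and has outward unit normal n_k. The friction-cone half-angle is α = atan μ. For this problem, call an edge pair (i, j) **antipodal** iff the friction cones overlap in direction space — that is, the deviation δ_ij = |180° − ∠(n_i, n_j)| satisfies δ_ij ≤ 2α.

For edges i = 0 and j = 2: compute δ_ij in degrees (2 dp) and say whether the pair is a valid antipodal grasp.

δ = 53.25°, valid

α = atan 0.65 = 33.02°;  2α = 66.05°
edge 0: e_0 = (+2.90, +1.26);  n_0 = (+0.3985, -0.9172)
edge 2: e_2 = (-3.76, +2.15);  n_2 = (+0.4964, +0.8681)
∠(n_0, n_2) = 126.75°
δ = |180° − 126.75°| = 53.25°
53.25° ≤ 2α = 66.05°  →  valid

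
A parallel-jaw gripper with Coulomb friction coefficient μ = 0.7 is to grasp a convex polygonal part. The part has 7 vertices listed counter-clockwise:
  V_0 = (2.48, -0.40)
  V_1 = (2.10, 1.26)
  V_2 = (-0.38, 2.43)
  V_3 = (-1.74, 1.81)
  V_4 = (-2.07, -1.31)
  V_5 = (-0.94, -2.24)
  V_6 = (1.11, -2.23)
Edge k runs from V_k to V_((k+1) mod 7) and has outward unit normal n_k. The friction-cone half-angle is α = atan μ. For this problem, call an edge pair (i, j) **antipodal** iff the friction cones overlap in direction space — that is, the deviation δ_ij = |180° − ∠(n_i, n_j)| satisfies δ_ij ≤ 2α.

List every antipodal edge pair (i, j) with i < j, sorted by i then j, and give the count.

count = 8; pairs: (0,3), (0,4), (1,4), (1,5), (2,4), (2,5), (2,6), (3,6)

α = atan 0.7 = 34.99°;  2α = 69.98°
n_0 = (+0.9748, +0.2231)
n_1 = (+0.4267, +0.9044)
n_2 = (-0.4148, +0.9099)
n_3 = (-0.9945, +0.1052)
n_4 = (-0.6355, -0.7721)
n_5 = (+0.0049, -1.0000)
n_6 = (+0.8005, -0.5993)
  (0,1): δ = 128.15°  ·
  (0,2): δ = 78.39°  ·
  (0,3): δ = 18.93°  ✓
  (0,4): δ = 37.65°  ✓
  (0,5): δ = 77.39°  ·
  (0,6): δ = 130.29°  ·
  (1,2): δ = 130.24°  ·
  (1,3): δ = 70.78°  ·
  (1,4): δ = 14.20°  ✓
  (1,5): δ = 25.54°  ✓
  (1,6): δ = 78.44°  ·
  (2,3): δ = 120.55°  ·
  (2,4): δ = 63.96°  ✓
  (2,5): δ = 24.23°  ✓
  (2,6): δ = 28.67°  ✓
  (3,4): δ = 123.42°  ·
  (3,5): δ = 83.68°  ·
  (3,6): δ = 30.78°  ✓
  (4,5): δ = 140.27°  ·
  (4,6): δ = 87.37°  ·
  (5,6): δ = 127.10°  ·
antipodal pairs: 8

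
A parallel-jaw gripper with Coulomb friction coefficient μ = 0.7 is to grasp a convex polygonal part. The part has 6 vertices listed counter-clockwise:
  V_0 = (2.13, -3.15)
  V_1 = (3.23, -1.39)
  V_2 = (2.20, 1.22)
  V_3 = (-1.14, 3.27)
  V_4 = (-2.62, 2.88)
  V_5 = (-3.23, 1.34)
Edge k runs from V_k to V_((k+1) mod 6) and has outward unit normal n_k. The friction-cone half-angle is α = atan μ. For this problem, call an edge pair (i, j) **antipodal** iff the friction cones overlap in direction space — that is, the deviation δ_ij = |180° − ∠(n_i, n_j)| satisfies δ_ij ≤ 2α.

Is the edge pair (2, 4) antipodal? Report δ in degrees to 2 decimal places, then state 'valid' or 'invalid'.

δ = 80.07°, invalid

α = atan 0.7 = 34.99°;  2α = 69.98°
edge 2: e_2 = (-3.34, +2.05);  n_2 = (+0.5231, +0.8523)
edge 4: e_4 = (-0.61, -1.54);  n_4 = (-0.9297, +0.3683)
∠(n_2, n_4) = 99.93°
δ = |180° − 99.93°| = 80.07°
80.07° > 2α = 69.98°  →  invalid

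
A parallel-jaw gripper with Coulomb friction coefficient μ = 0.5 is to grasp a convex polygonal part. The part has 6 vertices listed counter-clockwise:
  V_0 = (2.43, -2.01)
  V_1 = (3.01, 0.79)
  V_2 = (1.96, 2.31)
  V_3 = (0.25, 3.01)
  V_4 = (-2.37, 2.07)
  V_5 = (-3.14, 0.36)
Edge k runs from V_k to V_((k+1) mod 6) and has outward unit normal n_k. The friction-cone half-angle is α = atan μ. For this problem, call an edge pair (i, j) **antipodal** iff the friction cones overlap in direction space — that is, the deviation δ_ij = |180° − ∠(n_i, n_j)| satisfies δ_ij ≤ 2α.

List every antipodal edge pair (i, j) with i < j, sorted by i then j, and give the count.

α = atan 0.5 = 26.57°;  2α = 53.13°
n_0 = (+0.9792, -0.2028)
n_1 = (+0.8228, +0.5684)
n_2 = (+0.3788, +0.9255)
n_3 = (-0.3377, +0.9413)
n_4 = (-0.9118, +0.4106)
n_5 = (-0.3915, -0.9202)
  (0,1): δ = 133.66°  ·
  (0,2): δ = 100.56°  ·
  (0,3): δ = 58.56°  ·
  (0,4): δ = 12.54°  ✓
  (0,5): δ = 78.65°  ·
  (1,2): δ = 146.90°  ·
  (1,3): δ = 104.90°  ·
  (1,4): δ = 58.88°  ·
  (1,5): δ = 32.31°  ✓
  (2,3): δ = 138.00°  ·
  (2,4): δ = 91.98°  ·
  (2,5): δ = 0.79°  ✓
  (3,4): δ = 133.98°  ·
  (3,5): δ = 42.79°  ✓
  (4,5): δ = 88.81°  ·
antipodal pairs: 4

count = 4; pairs: (0,4), (1,5), (2,5), (3,5)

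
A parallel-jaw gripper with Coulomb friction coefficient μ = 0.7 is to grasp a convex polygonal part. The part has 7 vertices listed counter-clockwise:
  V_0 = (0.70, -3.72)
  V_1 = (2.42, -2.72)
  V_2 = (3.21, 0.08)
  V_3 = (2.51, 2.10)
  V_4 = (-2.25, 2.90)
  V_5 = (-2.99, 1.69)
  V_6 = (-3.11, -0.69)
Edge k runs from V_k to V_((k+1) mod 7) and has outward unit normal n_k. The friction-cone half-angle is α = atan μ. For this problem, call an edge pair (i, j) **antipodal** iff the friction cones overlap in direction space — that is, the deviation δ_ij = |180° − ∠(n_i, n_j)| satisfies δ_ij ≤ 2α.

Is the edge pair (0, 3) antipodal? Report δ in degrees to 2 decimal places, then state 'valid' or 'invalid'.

δ = 39.71°, valid

α = atan 0.7 = 34.99°;  2α = 69.98°
edge 0: e_0 = (+1.72, +1.00);  n_0 = (+0.5026, -0.8645)
edge 3: e_3 = (-4.76, +0.80);  n_3 = (+0.1657, +0.9862)
∠(n_0, n_3) = 140.29°
δ = |180° − 140.29°| = 39.71°
39.71° ≤ 2α = 69.98°  →  valid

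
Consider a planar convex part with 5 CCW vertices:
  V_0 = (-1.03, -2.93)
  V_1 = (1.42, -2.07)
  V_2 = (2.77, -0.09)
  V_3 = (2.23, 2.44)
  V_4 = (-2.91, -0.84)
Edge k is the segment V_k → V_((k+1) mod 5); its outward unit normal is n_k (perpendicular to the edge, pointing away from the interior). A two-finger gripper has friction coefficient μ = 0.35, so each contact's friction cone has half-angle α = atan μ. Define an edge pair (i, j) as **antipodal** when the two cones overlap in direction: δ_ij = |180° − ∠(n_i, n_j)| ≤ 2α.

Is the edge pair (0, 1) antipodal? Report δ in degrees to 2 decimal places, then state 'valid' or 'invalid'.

δ = 143.63°, invalid

α = atan 0.35 = 19.29°;  2α = 38.58°
edge 0: e_0 = (+2.45, +0.86);  n_0 = (+0.3312, -0.9436)
edge 1: e_1 = (+1.35, +1.98);  n_1 = (+0.8262, -0.5633)
∠(n_0, n_1) = 36.37°
δ = |180° − 36.37°| = 143.63°
143.63° > 2α = 38.58°  →  invalid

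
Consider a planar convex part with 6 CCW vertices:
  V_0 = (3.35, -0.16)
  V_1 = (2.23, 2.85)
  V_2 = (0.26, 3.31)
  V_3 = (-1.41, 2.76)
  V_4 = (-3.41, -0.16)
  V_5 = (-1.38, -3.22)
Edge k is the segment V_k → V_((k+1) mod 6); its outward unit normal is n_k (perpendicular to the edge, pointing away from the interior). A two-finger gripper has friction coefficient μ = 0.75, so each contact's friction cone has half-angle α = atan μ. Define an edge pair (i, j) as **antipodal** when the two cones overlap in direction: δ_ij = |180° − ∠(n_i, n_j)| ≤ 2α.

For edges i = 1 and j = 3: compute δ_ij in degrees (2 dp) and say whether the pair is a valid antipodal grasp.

α = atan 0.75 = 36.87°;  2α = 73.74°
edge 1: e_1 = (-1.97, +0.46);  n_1 = (+0.2274, +0.9738)
edge 3: e_3 = (-2.00, -2.92);  n_3 = (-0.8250, +0.5651)
∠(n_1, n_3) = 68.73°
δ = |180° − 68.73°| = 111.27°
111.27° > 2α = 73.74°  →  invalid

δ = 111.27°, invalid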